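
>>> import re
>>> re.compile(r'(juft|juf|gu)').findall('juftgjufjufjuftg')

Alternation isn't longest-match — the leftmost alternative that fits at this position is chosen.
One capturing group, so `findall` returns just the captured substring from each match — 4 in all.

['juft', 'juf', 'juf', 'juft']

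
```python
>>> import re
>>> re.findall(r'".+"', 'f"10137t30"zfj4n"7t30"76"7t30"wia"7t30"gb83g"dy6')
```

['"10137t30"zfj4n"7t30"76"7t30"wia"7t30"gb83g"']

Matches: at [1:45] → '"10137t30"zfj4n"7t30"76"7t30"wia"7t30"gb83g"'.
With no groups in the pattern, `findall` gives back each whole match — 1 here.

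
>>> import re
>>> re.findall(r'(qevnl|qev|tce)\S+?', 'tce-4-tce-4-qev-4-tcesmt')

One capturing group, so `findall` returns just the captured substring from each match — 4 in all.

['tce', 'tce', 'qev', 'tce']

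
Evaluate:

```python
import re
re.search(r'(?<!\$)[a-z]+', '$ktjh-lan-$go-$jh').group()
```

'tjh'

`(?!…)`/`(?<!…)` only lets a position through if the neighbouring text does NOT match; no characters are consumed.
`re.search` scans for the first position where the pattern succeeds.
The match spans [2:5] → 'tjh'.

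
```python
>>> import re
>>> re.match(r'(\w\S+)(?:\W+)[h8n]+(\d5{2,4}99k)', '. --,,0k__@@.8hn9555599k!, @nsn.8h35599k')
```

None

The pattern matches a word character, then one or more of a non-whitespace character (captured); then one or more of a non-word character (non-capturing group); then one or more of one of [h8n]; then a digit, then 2 to 4 of the literal '5', then the literal '99k' (captured).
`match` is anchored at position 0; if the pattern doesn't fit there, it returns None.
Here the string doesn't start with a match, so the call returns None.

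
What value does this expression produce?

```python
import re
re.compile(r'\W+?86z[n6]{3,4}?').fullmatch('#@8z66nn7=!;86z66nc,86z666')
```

Pattern: one or more of a non-word character (lazy); then the literal '86z', then 3 to 4 of one of [n6] (lazy).
For `fullmatch`, every character of the input must be accounted for by the pattern.
Here the pattern can't cover the whole string, so the call returns None.

None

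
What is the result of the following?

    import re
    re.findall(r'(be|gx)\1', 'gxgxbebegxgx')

`\1` has to match the exact text group 1 already captured.
Matches: at [0:4] match 'gxgx', group 1 = 'gx'; at [4:8] match 'bebe', group 1 = 'be'; at [8:12] match 'gxgx', group 1 = 'gx'.
`findall` collects group 1 from each match (3 total).

['gx', 'be', 'gx']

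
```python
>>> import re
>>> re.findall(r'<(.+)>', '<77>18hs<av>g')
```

['77>18hs<av']

Because there's exactly one group, `findall` drops the full match and keeps group 1 from the one hit.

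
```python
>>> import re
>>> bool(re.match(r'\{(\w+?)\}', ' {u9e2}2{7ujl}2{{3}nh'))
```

False

With `match`, the pattern is implicitly anchored at the beginning.
Here the string doesn't start with a match, so the call returns None, and `bool(None)` is False.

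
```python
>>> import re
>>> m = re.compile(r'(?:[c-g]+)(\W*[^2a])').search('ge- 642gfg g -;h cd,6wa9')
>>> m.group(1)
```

'- 6'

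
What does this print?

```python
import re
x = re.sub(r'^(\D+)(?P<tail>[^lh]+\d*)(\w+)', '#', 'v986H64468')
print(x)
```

#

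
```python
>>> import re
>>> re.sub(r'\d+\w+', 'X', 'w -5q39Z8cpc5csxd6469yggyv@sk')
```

'w -X@sk'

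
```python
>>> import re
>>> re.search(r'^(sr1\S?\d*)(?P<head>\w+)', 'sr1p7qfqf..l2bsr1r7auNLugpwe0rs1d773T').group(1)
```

'sr1p7'

Pattern: anchored at the start of the string; then the literal 'sr1', then optionally a non-whitespace character, then zero or more of a digit (captured); then one or more of a word character (captured as 'head').
Unlike `match`, `search` isn't anchored — it looks for the pattern anywhere in the string.
The match spans [0:9] → 'sr1p7qfqf'.
Captured: group 1 = 'sr1p7', group 2 = 'qfqf'.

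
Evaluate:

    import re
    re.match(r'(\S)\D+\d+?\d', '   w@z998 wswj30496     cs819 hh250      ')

None

With `match`, the pattern is implicitly anchored at the beginning.
Here position 0 doesn't satisfy it, so the call returns None.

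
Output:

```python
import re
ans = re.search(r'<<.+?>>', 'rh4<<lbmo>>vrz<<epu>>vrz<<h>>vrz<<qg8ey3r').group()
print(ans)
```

Unlike `match`, `search` isn't anchored — it looks for the pattern anywhere in the string.
The match spans [3:11] → '<<lbmo>>'.

<<lbmo>>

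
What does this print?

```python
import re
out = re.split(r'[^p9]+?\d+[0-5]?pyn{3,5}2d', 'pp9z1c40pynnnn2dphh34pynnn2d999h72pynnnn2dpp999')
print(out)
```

This matches one or more of any character except [p9] (lazy); then one or more of a digit, then optionally a character in [0-5], then the literal 'py'; then 3 to 5 of a literal 'n', then the literal '2d'.
Matches to split on: at [3:16] → 'z1c40pynnnn2d'; at [17:28] → 'hh34pynnn2d'; at [31:42] → 'h72pynnnn2d'.
Each match becomes a cut point; 4 segments remain.

['pp9', 'p', '999', 'pp999']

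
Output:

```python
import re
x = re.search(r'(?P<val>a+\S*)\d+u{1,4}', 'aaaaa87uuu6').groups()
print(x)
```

('aaaaa8',)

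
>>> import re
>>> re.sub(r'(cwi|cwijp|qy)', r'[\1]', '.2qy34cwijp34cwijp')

`|` is ordered: at each position the engine commits to the first alternative that works.
Matches: at [2:4] → 'qy'; at [6:9] → 'cwi'; at [13:16] → 'cwi'.
The replacement refers to a captured group, so each match is rewritten using its own captured text.

'.2[qy]34[cwi]jp34[cwi]jp'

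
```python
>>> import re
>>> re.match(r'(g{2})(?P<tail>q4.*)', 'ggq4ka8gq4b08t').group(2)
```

The pattern matches exactly 2 of a literal 'g' (captured); then the literal 'q4', then zero or more of any character (captured as 'tail').
`re.match` only tries the pattern at the start of the string.
The match spans [0:14] → 'ggq4ka8gq4b08t'.
Captured: group 1 = 'gg', group 2 = 'q4ka8gq4b08t'.

'q4ka8gq4b08t'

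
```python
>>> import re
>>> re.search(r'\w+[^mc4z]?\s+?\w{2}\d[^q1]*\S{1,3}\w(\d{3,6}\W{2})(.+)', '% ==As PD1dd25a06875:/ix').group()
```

This matches one or more of a word character, then optionally any character except [mc4z]; then one or more of whitespace (lazy), then exactly 2 of a word character, then a digit; then zero or more of any character except [q1], then 1 to 3 of a non-whitespace character, then a word character; then 3 to 6 of a digit, then exactly 2 of a non-word character (captured); then one or more of any character (captured).
The match spans [4:24] → 'As PD1dd25a06875:/ix'.

'As PD1dd25a06875:/ix'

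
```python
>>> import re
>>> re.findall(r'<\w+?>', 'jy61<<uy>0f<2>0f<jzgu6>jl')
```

['<uy>', '<2>', '<jzgu6>']

Matches: at [5:9] → '<uy>'; at [11:14] → '<2>'; at [16:23] → '<jzgu6>'.
With no groups in the pattern, `findall` gives back each whole match — 3 here.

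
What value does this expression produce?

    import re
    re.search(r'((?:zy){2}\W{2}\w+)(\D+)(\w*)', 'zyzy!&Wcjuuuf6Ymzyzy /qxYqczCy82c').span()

Pattern: the literal 'zy' repeated 2 times, then exactly 2 of a non-word character, then one or more of a word character (captured); then one or more of a non-digit (captured); then zero or more of a word character (captured).
`re.search` tries every starting position until one works.
The match spans [0:33] → 'zyzy!&Wcjuuuf6Ymzyzy /qxYqczCy82c'.
Captured: group 1 = 'zyzy!&Wcjuuuf6Ymzyzy', group 2 = ' /qxYqczCy', group 3 = '82c'.

(0, 33)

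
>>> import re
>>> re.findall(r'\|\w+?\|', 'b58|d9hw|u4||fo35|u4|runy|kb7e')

['|d9hw|', '|fo35|', '|runy|']

With no groups in the pattern, `findall` gives back each whole match — 3 here.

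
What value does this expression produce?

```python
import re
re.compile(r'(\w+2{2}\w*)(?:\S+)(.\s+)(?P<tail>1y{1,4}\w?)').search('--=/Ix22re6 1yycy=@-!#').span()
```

(4, 16)

The pattern matches one or more of a word character, then exactly 2 of the literal '2', then zero or more of a word character (captured); then one or more of a non-whitespace character (non-capturing group); then any character, then one or more of whitespace (captured); then the literal '1', then 1 to 4 of the literal 'y', then optionally a word character (captured as 'tail').
`re.search` tries every starting position until one works.
The match spans [4:16] → 'Ix22re6 1yyc'.
Captured: group 1 = 'Ix22r', group 2 = '6 ', group 3 = '1yyc'.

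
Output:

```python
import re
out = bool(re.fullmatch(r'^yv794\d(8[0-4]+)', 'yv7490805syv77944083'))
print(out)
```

False

`re.fullmatch` is like wrapping the pattern in `^…$` (in single-line mode).
Here the pattern can't cover the whole string, so the call returns None, and `bool(None)` is False.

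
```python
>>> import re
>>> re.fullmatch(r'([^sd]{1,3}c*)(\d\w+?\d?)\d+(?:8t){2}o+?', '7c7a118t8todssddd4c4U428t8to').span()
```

Pattern: 1 to 3 of any character except [sd], then zero or more of a literal 'c' (captured); then a digit, then one or more of a word character (lazy), then optionally a digit (captured); then one or more of a digit, then the literal '8t' repeated 2 times, then one or more of a literal 'o' (lazy).
For `fullmatch`, every character of the input must be accounted for by the pattern.
The match spans [0:28] → '7c7a118t8todssddd4c4U428t8to'.
Captured: group 1 = '7c', group 2 = '7a118t8todssddd4c4U4'.

(0, 28)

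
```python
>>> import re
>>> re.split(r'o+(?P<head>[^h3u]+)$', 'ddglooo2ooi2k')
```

['ddgl', '2ooi2k', '']

The pattern matches one or more of a literal 'o'; then one or more of any character except [h3u] (captured as 'head'); then anchored at the end.
Matches to split on: at [4:13] → 'ooo2ooi2k'.
With a capturing group present, the delimiter's captured portion is kept in the result list.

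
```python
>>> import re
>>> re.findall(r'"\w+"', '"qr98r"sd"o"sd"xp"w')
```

Walking the string: at [0:7] → '"qr98r"'; at [9:12] → '"o"'; at [14:18] → '"xp"'.
`findall` yields the raw match text (3 of them) because the pattern has no groups.

['"qr98r"', '"o"', '"xp"']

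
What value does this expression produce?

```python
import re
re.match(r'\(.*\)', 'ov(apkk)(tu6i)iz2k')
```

None

`re.match` won't scan ahead — the pattern has to work from the very first character.
Here the pattern fails at index 0, so the call returns None.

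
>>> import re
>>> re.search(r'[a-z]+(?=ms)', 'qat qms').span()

Because the assertion is zero-width, the text it checks is not consumed and won't appear in the result.
`search` walks the string left to right and returns the first match it finds.
The match spans [4:5] → 'q'.

(4, 5)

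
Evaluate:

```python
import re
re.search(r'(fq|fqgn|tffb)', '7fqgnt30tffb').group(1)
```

Branches in `(...|...)` are attempted left-to-right; the first branch that allows the whole pattern to succeed is taken.
`re.search` scans for the first position where the pattern succeeds.
The match spans [1:3] → 'fq'.
Captured: group 1 = 'fq'.

'fq'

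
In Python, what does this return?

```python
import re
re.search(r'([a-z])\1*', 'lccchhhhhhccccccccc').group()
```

'l'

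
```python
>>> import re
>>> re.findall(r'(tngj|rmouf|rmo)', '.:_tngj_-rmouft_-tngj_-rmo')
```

Alternation tries branches left to right and keeps the first one that lets the overall match succeed at that position.
One capturing group, so `findall` returns just the captured substring from each match — 4 in all.

['tngj', 'rmouf', 'tngj', 'rmo']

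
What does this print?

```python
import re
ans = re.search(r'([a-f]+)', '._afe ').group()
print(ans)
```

afe

The match spans [2:5] → 'afe'.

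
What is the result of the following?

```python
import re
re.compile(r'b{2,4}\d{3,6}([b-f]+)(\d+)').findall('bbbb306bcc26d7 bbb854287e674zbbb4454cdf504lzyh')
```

Pattern: 2 to 4 of a literal 'b', then 3 to 6 of a digit; then one or more of a character in [b-f] (captured); then one or more of a digit (captured).
Matches: at [0:12] match 'bbbb306bcc26', groups = ('bcc', '26'); at [15:28] match 'bbb854287e674', groups = ('e', '674'); at [29:42] match 'bbb4454cdf504', groups = ('cdf', '504').
`findall` packs the 2 group values into a tuple for every match.

[('bcc', '26'), ('e', '674'), ('cdf', '504')]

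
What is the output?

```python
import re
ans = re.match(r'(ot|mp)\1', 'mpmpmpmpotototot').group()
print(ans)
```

`re.match` won't scan ahead — the pattern has to work from the very first character.
The match spans [0:4] → 'mpmp'.

mpmp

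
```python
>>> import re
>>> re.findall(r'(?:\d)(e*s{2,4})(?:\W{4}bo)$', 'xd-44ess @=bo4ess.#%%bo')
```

With a single group, `findall` returns only what that group captured — 1 item.

['ess']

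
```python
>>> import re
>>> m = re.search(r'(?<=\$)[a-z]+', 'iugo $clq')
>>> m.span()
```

(6, 9)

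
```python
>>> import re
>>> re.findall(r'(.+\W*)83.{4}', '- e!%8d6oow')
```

This matches one or more of any character, then zero or more of a non-word character (captured); then the literal '83', then exactly 4 of any character.
One capturing group, so `findall` returns just the captured substring from each match — 0 in all.
Nothing in the string satisfies the pattern, so the list is empty.

[]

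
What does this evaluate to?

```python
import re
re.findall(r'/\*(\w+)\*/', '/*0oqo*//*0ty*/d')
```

`findall` collects group 1 from each match (2 total).

['0oqo', '0ty']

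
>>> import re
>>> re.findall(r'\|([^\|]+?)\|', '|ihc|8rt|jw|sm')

['ihc', 'jw']

With a single group, `findall` returns only what that group captured — 2 items.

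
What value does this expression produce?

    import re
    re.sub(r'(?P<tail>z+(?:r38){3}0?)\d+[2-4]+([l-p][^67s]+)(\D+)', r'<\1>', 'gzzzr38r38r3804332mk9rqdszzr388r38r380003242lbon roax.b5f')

Pattern: one or more of the literal 'z', then the literal 'r38' repeated 3 times, then optionally the literal '0' (captured as 'tail'); then one or more of a digit; then one or more of a character in [2-4]; then a character in [l-p], then one or more of any character except [67s] (captured); then one or more of a non-digit (captured).
Each match is replaced using the text its own group 1 captured.

'g<zzzr38r38r380>388r38r380003242lbon roax.b5f'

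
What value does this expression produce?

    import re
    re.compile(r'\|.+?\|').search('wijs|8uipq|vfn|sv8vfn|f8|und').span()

(4, 11)

A non-greedy quantifier consumes as few characters as it can — just enough that the remainder of the pattern still matches from where it stops; whatever follows it matches normally.
`re.search` tries every starting position until one works.
The match spans [4:11] → '|8uipq|'.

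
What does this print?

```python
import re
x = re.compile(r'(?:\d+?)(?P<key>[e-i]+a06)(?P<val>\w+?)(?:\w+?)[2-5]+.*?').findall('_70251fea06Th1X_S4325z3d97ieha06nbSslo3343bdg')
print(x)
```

The pattern matches one or more of a digit (lazy) (non-capturing group); then one or more of a character in [e-i], then the literal 'a06' (captured as 'key'); then one or more of a word character (lazy) (captured as 'val'); then one or more of a word character (lazy) (non-capturing group); then one or more of a character in [2-5], then zero or more of any character (lazy).
A non-greedy quantifier consumes as few characters as it can — just enough that the remainder of the pattern still matches from where it stops; whatever follows it matches normally.
Scanning left to right: at [1:21] match '70251fea06Th1X_S4325', groups = ('fea06', 'T'); at [24:42] match '97ieha06nbSslo3343', groups = ('ieha06', 'n').
Multiple groups make `findall` return tuples — one 2-tuple for each match.

[('fea06', 'T'), ('ieha06', 'n')]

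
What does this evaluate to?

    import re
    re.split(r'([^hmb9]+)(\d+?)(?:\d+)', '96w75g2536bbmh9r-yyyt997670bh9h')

A `+?`/`*?`/`{m,n}?` starts at its minimum and grows only as far as needed for what follows to match.
Because the pattern has a capturing group, `split` also inserts each captured text between the pieces.

['9', '6w75g25', '3', 'bbmh9', 'r-yyyt', '9', 'bh9h']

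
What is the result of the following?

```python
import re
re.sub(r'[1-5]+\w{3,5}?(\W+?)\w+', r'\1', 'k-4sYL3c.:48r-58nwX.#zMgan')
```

'k-.:-.#'

Pattern: one or more of a character in [1-5], then 3 to 5 of a word character (lazy); then one or more of a non-word character (lazy) (captured); then one or more of a word character.
The replacement refers to a captured group, so each match is rewritten using its own captured text.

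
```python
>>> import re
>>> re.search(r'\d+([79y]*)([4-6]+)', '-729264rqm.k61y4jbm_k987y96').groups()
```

Pattern: one or more of a digit; then zero or more of one of [79y] (captured); then one or more of a character in [4-6] (captured).
Unlike `match`, `search` isn't anchored — it looks for the pattern anywhere in the string.
The match spans [1:7] → '729264'.
Captured: group 1 = '', group 2 = '4'.

('', '4')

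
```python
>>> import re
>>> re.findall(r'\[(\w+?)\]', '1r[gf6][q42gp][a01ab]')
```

['gf6', 'q42gp', 'a01ab']

With a single group, `findall` returns only what that group captured — 3 items.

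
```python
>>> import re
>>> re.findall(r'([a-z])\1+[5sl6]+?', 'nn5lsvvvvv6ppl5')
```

`\1` is not a pattern — it's the concrete string captured by group 1, re-applied verbatim.
Scanning left to right: at [0:3] match 'nn5', group 1 = 'n'; at [5:11] match 'vvvvv6', group 1 = 'v'; at [11:14] match 'ppl', group 1 = 'p'.
One capturing group, so `findall` returns just the captured substring from each match — 3 in all.

['n', 'v', 'p']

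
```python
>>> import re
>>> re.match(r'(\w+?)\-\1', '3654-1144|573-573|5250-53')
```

The backreference `\1` re-matches whatever the first group consumed, character for character.
`match` is anchored at position 0; if the pattern doesn't fit there, it returns None.
Here position 0 doesn't satisfy it, so the call returns None.

None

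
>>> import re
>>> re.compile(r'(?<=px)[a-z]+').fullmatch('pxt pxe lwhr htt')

`re.fullmatch` is like wrapping the pattern in `^…$` (in single-line mode).
Here the string isn't matched end-to-end, so the call returns None.

None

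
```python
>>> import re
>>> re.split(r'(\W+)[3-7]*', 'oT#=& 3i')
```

['oT', '#=& ', 'i']

Pattern: one or more of a non-word character (captured); then zero or more of a character in [3-7].
Matches to split on: at [2:7] → '#=& 3'.
The group in the pattern means `split` returns the separators' captures alongside the pieces.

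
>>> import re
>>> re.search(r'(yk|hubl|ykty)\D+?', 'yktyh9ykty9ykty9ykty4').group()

'ykt'

Alternation tries branches left to right and keeps the first one that lets the overall match succeed at that position.
The match spans [0:3] → 'ykt'.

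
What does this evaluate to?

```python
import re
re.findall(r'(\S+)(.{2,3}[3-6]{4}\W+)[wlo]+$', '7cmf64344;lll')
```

Pattern: one or more of a non-whitespace character (captured); then 2 to 3 of any character, then exactly 4 of a character in [3-6], then one or more of a non-word character (captured); then one or more of one of [wlo]; then anchored at the end.
Walking the string: at [0:13] match '7cmf64344;lll', groups = ('7cm', 'f64344;').
`findall` packs the 2 group values into a tuple for every match.

[('7cm', 'f64344;')]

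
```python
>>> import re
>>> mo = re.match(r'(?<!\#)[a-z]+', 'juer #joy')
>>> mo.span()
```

The negative lookaround is zero-width — it rules out positions where the adjacent text would match, without consuming anything.
`re.match` only tries the pattern at the start of the string.
The match spans [0:4] → 'juer'.

(0, 4)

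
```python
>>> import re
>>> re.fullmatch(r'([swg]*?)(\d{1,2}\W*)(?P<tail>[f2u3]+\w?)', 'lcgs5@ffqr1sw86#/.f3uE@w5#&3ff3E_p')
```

None

`fullmatch` succeeds only if the pattern covers the string from start to end.
Here the string isn't matched end-to-end, so the call returns None.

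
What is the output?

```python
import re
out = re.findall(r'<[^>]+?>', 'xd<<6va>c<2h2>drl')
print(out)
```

['<<6va>', '<2h2>']

Scanning left to right: at [2:8] → '<<6va>'; at [9:14] → '<2h2>'.
Since nothing is captured, `findall` lists the 2 matched substrings directly.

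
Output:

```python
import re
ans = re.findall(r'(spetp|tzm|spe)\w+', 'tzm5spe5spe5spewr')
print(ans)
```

['tzm']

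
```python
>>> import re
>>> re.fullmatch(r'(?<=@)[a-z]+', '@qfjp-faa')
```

`fullmatch` succeeds only if the pattern covers the string from start to end.
Here the pattern can't cover the whole string, so the call returns None.

None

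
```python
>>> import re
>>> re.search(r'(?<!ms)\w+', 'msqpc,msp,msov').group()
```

The negative lookahead/lookbehind blocks any match where the forbidden context is present.
`search` walks the string left to right and returns the first match it finds.
The match spans [0:5] → 'msqpc'.

'msqpc'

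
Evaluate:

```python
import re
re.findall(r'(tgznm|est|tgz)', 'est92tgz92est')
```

['est', 'tgz', 'est']

Walking the string: at [0:3] match 'est', group 1 = 'est'; at [5:8] match 'tgz', group 1 = 'tgz'; at [10:13] match 'est', group 1 = 'est'.
`findall` collects group 1 from each match (3 total).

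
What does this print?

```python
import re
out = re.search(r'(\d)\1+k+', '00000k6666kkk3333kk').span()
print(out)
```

`\1` is not a pattern — it's the concrete string captured by group 1, re-applied verbatim.
`re.search` tries every starting position until one works.
The match spans [0:6] → '00000k'.
Captured: group 1 = '0'.

(0, 6)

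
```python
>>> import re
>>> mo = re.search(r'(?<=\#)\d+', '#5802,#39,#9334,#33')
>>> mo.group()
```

Because the assertion is zero-width, the text it checks is not consumed and won't appear in the result.
`re.search` scans for the first position where the pattern succeeds.
The match spans [1:5] → '5802'.

'5802'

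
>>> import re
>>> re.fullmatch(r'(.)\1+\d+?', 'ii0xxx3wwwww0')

None

A backreference is literal: `\1` must see the identical characters the first group matched.
`re.fullmatch` requires the pattern to consume the entire string.
Here the string isn't matched end-to-end, so the call returns None.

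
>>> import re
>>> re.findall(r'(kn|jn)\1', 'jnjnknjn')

A backreference is literal: `\1` must see the identical characters the first group matched.
Matches: at [0:4] match 'jnjn', group 1 = 'jn'.
`findall` collects group 1 from the one match (1 total).

['jn']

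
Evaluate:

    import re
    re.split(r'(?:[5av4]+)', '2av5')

['2', '']

Pattern: one or more of one of [5av4] (non-capturing group).
Matches to split on: at [1:4] → 'av5'.
The string is cut at each match, leaving 2 pieces.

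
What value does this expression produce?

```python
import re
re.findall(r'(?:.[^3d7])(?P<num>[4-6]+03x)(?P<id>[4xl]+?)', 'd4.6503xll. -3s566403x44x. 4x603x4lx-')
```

[('6503x', 'l'), ('566403x', '4'), ('603x', '4')]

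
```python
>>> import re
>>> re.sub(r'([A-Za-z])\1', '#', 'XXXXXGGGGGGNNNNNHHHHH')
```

'##X#####N##H'

`\1` has to match the exact text group 1 already captured.
`sub` substitutes '#' at each match site.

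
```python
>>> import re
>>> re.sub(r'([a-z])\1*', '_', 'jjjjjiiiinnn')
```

A backreference is literal: `\1` must see the identical characters the first group matched.
Every occurrence is swapped for '_'.

'___'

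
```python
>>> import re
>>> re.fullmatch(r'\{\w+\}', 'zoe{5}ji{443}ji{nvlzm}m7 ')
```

`re.fullmatch` requires the pattern to consume the entire string.
Here the string isn't matched end-to-end, so the call returns None.

None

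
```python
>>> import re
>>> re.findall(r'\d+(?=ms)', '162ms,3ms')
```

['162', '3']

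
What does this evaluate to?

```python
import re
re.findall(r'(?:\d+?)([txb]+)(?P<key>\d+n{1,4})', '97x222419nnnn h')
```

Pattern: one or more of a digit (lazy) (non-capturing group); then one or more of one of [txb] (captured); then one or more of a digit, then 1 to 4 of a literal 'n' (captured as 'key').
Scanning left to right: at [0:13] match '97x222419nnnn', groups = ('x', '222419nnnn').
With 2 capturing groups, `findall` returns a 2-tuple per match.

[('x', '222419nnnn')]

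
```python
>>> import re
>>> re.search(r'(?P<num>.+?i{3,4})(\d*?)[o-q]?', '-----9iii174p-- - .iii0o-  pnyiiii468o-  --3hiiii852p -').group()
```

'-----9iii'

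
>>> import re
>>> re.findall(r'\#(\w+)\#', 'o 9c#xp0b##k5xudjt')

['xp0b']

Matches: at [4:10] match '#xp0b#', group 1 = 'xp0b'.
`findall` collects group 1 from the one match (1 total).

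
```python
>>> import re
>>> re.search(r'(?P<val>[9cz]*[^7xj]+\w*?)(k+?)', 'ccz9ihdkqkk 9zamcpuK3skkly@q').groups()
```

Pattern: zero or more of one of [9cz], then one or more of any character except [7xj], then zero or more of a word character (lazy) (captured as 'val'); then one or more of a literal 'k' (lazy) (captured).
Unlike `match`, `search` isn't anchored — it looks for the pattern anywhere in the string.
The match spans [0:24] → 'ccz9ihdkqkk 9zamcpuK3skk'.
Captured: group 1 = 'ccz9ihdkqkk 9zamcpuK3sk', group 2 = 'k'.

('ccz9ihdkqkk 9zamcpuK3sk', 'k')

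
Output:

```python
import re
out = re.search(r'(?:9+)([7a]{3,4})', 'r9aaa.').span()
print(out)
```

(1, 5)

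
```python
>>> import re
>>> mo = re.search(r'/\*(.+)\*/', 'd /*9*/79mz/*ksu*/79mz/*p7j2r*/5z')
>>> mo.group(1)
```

'9*/79mz/*ksu*/79mz/*p7j2r'

`re.search` scans for the first position where the pattern succeeds.
The match spans [2:31] → '/*9*/79mz/*ksu*/79mz/*p7j2r*/'.
Captured: group 1 = '9*/79mz/*ksu*/79mz/*p7j2r'.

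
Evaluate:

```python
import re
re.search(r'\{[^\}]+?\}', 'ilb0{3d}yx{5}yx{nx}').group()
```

Unlike `match`, `search` isn't anchored — it looks for the pattern anywhere in the string.
The match spans [4:8] → '{3d}'.

'{3d}'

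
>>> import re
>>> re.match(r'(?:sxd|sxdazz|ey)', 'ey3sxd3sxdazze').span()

(0, 2)

`re.match` only tries the pattern at the start of the string.
The match spans [0:2] → 'ey'.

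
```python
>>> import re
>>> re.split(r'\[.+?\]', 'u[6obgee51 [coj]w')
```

['u', 'w']

Matches to split on: at [1:16] → '[6obgee51 [coj]'.
`split` removes every match and returns the 2 fragments in between.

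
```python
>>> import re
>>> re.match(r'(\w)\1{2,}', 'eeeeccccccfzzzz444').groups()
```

('e',)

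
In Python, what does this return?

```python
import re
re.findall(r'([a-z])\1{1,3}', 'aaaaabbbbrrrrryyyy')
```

A backreference is literal: `\1` must see the identical characters the first group matched.
`findall` collects group 1 from each match (4 total).

['a', 'b', 'r', 'y']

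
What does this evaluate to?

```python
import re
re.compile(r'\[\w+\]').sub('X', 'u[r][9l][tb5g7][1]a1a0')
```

'uXXXXa1a0'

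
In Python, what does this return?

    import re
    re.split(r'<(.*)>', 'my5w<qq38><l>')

['my5w', 'qq38><l', '']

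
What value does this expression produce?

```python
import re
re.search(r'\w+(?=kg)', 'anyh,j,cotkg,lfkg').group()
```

The positive lookaround only admits positions where the adjacent text matches; those characters stay outside the span.
`re.search` tries every starting position until one works.
The match spans [7:10] → 'cot'.

'cot'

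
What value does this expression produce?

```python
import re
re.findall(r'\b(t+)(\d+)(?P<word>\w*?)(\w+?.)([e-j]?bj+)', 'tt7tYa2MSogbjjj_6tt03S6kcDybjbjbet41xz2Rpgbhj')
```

The `?` after the quantifier makes it lazy — it takes as little as possible before letting the rest of the pattern try.
With 5 capturing groups, `findall` returns a 5-tuple per match.

[('tt', '7', '', 'tYa2MSo', 'gbjjj')]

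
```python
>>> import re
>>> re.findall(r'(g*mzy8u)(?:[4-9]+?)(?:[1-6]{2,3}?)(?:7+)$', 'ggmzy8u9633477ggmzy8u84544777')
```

['ggmzy8u']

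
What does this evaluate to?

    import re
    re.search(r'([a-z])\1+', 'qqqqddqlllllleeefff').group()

'qqqq'

After group 1 captures some text, `\1` only succeeds where that same text appears again.
Unlike `match`, `search` isn't anchored — it looks for the pattern anywhere in the string.
The match spans [0:4] → 'qqqq'.
Captured: group 1 = 'q'.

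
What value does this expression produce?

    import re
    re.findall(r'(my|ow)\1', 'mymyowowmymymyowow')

['my', 'ow', 'my', 'ow']

`\1` is not a pattern — it's the concrete string captured by group 1, re-applied verbatim.
Scanning left to right: at [0:4] match 'mymy', group 1 = 'my'; at [4:8] match 'owow', group 1 = 'ow'; at [8:12] match 'mymy', group 1 = 'my'; at [14:18] match 'owow', group 1 = 'ow'.
`findall` collects group 1 from each match (4 total).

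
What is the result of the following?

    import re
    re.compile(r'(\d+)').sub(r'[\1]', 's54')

`\1` in the replacement pulls in group 1's text for each match.

's[54]'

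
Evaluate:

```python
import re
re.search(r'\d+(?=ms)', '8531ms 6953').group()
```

'8531'

Lookahead/lookbehind check context without consuming it, so the matched span excludes the asserted characters.
`re.search` tries every starting position until one works.
The match spans [0:4] → '8531'.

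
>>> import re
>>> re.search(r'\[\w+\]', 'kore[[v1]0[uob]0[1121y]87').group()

The match spans [5:9] → '[v1]'.

'[v1]'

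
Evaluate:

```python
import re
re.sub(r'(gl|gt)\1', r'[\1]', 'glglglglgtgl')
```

After group 1 captures some text, `\1` only succeeds where that same text appears again.
Each match is replaced using the text its own group 1 captured.

'[gl][gl]gtgl'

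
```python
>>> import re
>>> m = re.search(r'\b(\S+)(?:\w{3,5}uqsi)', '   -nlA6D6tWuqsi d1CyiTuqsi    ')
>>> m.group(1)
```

'nlA6D'

The match spans [4:16] → 'nlA6D6tWuqsi'.
Captured: group 1 = 'nlA6D'.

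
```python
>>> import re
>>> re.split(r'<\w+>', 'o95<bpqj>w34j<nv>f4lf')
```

['o95', 'w34j', 'f4lf']

Matches to split on: at [3:9] → '<bpqj>'; at [13:17] → '<nv>'.
`split` removes every match and returns the 3 fragments in between.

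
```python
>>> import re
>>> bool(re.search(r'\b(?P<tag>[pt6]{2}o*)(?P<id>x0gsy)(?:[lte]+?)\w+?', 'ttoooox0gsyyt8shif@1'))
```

False

This matches a word boundary (`\b`, zero-width); then exactly 2 of one of [pt6], then zero or more of the literal 'o' (captured as 'tag'); then the literal 'x0g', then the literal 'sy' (captured as 'id'); then one or more of one of [lte] (lazy) (non-capturing group); then one or more of a word character (lazy).
Unlike `match`, `search` isn't anchored — it looks for the pattern anywhere in the string.
Here nothing in the string fits, so the call returns None, and `bool(None)` is False.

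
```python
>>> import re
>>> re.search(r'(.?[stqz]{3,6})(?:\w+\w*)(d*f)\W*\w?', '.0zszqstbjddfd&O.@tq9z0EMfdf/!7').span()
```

(1, 14)

The pattern matches optionally any character, then 3 to 6 of one of [stqz] (captured); then one or more of a word character, then zero or more of a word character (non-capturing group); then zero or more of the literal 'd', then a literal 'f' (captured); then zero or more of a non-word character, then optionally a word character.
Unlike `match`, `search` isn't anchored — it looks for the pattern anywhere in the string.
The match spans [1:14] → '0zszqstbjddfd'.
Captured: group 1 = '0zszqst', group 2 = 'f'.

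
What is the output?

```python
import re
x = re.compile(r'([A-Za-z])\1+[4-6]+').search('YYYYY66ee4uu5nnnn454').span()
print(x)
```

`\1` has to match the exact text group 1 already captured.
The match spans [0:7] → 'YYYYY66'.

(0, 7)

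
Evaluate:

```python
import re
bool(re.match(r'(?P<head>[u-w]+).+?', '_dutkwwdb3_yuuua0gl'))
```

This matches one or more of a character in [u-w] (captured as 'head'); then one or more of any character (lazy).
`re.match` only tries the pattern at the start of the string.
Here the pattern fails at index 0, so the call returns None, and `bool(None)` is False.

False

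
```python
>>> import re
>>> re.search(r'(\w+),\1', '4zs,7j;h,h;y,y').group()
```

A backreference is literal: `\1` must see the identical characters the first group matched.
The match spans [7:10] → 'h,h'.

'h,h'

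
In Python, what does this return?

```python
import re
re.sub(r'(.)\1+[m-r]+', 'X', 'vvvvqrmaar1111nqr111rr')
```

'XXXX'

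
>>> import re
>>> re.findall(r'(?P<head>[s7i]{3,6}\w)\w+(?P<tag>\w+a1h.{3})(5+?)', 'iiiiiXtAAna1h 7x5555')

[('iiiiiX', 'na1h 7x', '5')]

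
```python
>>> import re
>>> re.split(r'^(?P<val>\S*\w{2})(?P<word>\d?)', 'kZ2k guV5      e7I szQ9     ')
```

Pattern: anchored at the start of the string; then zero or more of a non-whitespace character, then exactly 2 of a word character (captured as 'val'); then optionally a digit (captured as 'word').
Matches to split on: at [0:4] → 'kZ2k'.
The group in the pattern means `split` returns the separators' captures alongside the pieces.

['', 'kZ2k', '', ' guV5      e7I szQ9     ']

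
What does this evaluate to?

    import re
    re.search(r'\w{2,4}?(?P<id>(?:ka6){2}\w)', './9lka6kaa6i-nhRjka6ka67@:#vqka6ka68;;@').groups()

The pattern matches 2 to 4 of a word character (lazy); then the literal 'ka6' repeated 2 times, then a word character (captured as 'id').
Unlike `match`, `search` isn't anchored — it looks for the pattern anywhere in the string.
The match spans [13:24] → 'nhRjka6ka67'.
Captured: group 1 = 'ka6ka67'.

('ka6ka67',)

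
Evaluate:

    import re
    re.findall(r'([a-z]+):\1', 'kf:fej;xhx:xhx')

['f', 'xhx']

After group 1 captures some text, `\1` only succeeds where that same text appears again.
Walking the string: at [1:4] match 'f:f', group 1 = 'f'; at [7:14] match 'xhx:xhx', group 1 = 'xhx'.
One capturing group, so `findall` returns just the captured substring from each match — 2 in all.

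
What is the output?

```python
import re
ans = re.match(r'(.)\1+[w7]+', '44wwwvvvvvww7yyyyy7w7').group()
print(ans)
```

44www

`re.match` won't scan ahead — the pattern has to work from the very first character.
The match spans [0:5] → '44www'.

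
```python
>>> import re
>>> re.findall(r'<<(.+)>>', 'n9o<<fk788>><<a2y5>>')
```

['fk788>><<a2y5']

`findall` collects group 1 from the one match (1 total).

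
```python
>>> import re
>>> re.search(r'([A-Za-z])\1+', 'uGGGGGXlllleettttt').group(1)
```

'G'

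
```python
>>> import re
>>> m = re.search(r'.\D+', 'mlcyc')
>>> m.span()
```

The match spans [0:5] → 'mlcyc'.

(0, 5)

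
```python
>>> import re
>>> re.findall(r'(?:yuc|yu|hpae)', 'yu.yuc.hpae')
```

['yu', 'yuc', 'hpae']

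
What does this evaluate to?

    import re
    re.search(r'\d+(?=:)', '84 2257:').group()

Lookahead/lookbehind check context without consuming it, so the matched span excludes the asserted characters.
`re.search` scans for the first position where the pattern succeeds.
The match spans [3:7] → '2257'.

'2257'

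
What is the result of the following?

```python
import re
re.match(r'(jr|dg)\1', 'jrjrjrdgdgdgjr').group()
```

`re.match` won't scan ahead — the pattern has to work from the very first character.
The match spans [0:4] → 'jrjr'.

'jrjr'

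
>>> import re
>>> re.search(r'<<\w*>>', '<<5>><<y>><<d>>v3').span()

`re.search` scans for the first position where the pattern succeeds.
The match spans [0:5] → '<<5>>'.

(0, 5)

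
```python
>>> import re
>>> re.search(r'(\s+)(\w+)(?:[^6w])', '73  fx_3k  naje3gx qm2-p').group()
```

This matches one or more of whitespace (captured); then one or more of a word character (captured); then any character except [6w] (non-capturing group).
Unlike `match`, `search` isn't anchored — it looks for the pattern anywhere in the string.
The match spans [2:10] → '  fx_3k '.
Captured: group 1 = '  ', group 2 = 'fx_3k'.

'  fx_3k '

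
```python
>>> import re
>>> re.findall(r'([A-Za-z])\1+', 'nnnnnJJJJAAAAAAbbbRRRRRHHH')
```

After group 1 captures some text, `\1` only succeeds where that same text appears again.
Matches: at [0:5] match 'nnnnn', group 1 = 'n'; at [5:9] match 'JJJJ', group 1 = 'J'; at [9:15] match 'AAAAAA', group 1 = 'A'; at [15:18] match 'bbb', group 1 = 'b'; at [18:23] match 'RRRRR', group 1 = 'R'; ….
`findall` collects group 1 from each match (6 total).

['n', 'J', 'A', 'b', 'R', 'H']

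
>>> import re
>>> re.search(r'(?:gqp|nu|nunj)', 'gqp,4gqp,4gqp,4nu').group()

Unlike `match`, `search` isn't anchored — it looks for the pattern anywhere in the string.
The match spans [0:3] → 'gqp'.

'gqp'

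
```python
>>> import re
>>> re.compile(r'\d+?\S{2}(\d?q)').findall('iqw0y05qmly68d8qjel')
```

['5q', '8q']

With the lazy modifier that quantifier settles for the fewest repetitions that let the rest of the pattern succeed (the atoms after it are unaffected and can still be greedy).
Because there's exactly one group, `findall` drops the full match and keeps group 1 from each hit.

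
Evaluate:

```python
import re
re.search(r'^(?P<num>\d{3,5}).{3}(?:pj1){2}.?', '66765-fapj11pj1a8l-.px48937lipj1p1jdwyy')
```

This matches anchored at the start of the string; then 3 to 5 of a digit (captured as 'num'); then exactly 3 of any character, then the literal 'pj1' repeated 2 times, then optionally any character.
`search` walks the string left to right and returns the first match it finds.
Here no position works, so the call returns None.

None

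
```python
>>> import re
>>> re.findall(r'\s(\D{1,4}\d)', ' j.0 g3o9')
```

The pattern matches whitespace; then 1 to 4 of a non-digit, then a digit (captured).
Scanning left to right: at [0:4] match ' j.0', group 1 = 'j.0'; at [4:7] match ' g3', group 1 = 'g3'.
One capturing group, so `findall` returns just the captured substring from each match — 2 in all.

['j.0', 'g3']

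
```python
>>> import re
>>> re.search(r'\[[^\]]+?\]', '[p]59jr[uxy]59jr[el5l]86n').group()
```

The match spans [0:3] → '[p]'.

'[p]'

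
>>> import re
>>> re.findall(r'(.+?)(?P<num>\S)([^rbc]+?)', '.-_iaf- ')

[('.', '-', '_'), ('i', 'a', 'f')]

The pattern matches one or more of any character (lazy) (captured); then a non-whitespace character (captured as 'num'); then one or more of any character except [rbc] (lazy) (captured).
Lazy quantifiers expand one character at a time until the remainder of the pattern can match.
Walking the string: at [0:3] match '.-_', groups = ('.', '-', '_'); at [3:6] match 'iaf', groups = ('i', 'a', 'f').
With 3 capturing groups, `findall` returns a 3-tuple per match.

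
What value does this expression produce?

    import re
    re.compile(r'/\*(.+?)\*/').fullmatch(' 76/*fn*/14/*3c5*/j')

None

`re.fullmatch` requires the pattern to consume the entire string.
Here the pattern can't cover the whole string, so the call returns None.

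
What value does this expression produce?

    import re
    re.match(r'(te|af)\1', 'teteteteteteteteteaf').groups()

('te',)

The backreference `\1` re-matches whatever the first group consumed, character for character.
`re.match` won't scan ahead — the pattern has to work from the very first character.
The match spans [0:4] → 'tete'.
Captured: group 1 = 'te'.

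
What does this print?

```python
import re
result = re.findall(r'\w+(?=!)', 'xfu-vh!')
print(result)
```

Lookahead/lookbehind check context without consuming it, so the matched span excludes the asserted characters.
No capturing groups, so `findall` returns the 1 full match string.

['vh']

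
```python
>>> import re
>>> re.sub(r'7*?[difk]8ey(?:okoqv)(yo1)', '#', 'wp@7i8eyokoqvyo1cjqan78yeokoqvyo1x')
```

Pattern: zero or more of a literal '7' (lazy), then one of [difk], then the literal '8ey'; then the literal 'ok', then the literal 'oqv' (non-capturing group); then a literal 'y', then the literal 'o1' (captured).
Matches: at [3:16] → '7i8eyokoqvyo1'.
Every occurrence is swapped for '#'.

'wp@#cjqan78yeokoqvyo1x'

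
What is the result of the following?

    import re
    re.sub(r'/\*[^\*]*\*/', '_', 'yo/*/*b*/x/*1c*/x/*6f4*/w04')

Matches: at [4:9] → '/*b*/'; at [10:16] → '/*1c*/'; at [17:24] → '/*6f4*/'.
`sub` substitutes '_' at each match site.

'yo/*_x_x_w04'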